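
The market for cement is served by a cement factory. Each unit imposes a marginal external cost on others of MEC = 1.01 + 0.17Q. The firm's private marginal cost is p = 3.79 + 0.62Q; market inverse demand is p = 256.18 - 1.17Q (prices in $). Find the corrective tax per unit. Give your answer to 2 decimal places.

tax = $22.81 per unit

Social marginal cost = private MC + MEC = 4.80 + 0.79Q.
Set SMC = demand: 4.80 + 0.79Q = 256.18 - 1.17Q → Q* = 128.2551.
The Pigouvian tax equals MEC at Q*: 1.01 + 0.17×128.2551 = 22.8134.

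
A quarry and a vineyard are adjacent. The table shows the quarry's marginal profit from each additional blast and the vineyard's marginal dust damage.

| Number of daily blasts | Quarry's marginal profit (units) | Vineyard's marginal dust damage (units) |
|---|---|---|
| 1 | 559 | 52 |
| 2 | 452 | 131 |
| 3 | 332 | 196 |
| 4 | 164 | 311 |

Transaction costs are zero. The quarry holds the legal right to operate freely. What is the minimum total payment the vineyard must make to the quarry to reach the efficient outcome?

Left alone the quarry would choose level 4 (marginal profit stays positive).
Efficient level: k* = 3 (marginal profit ≥ marginal dust damage through 3).
The vineyard must at least cover the quarry's forgone profit from cutting 4→3: 164 = 164.

164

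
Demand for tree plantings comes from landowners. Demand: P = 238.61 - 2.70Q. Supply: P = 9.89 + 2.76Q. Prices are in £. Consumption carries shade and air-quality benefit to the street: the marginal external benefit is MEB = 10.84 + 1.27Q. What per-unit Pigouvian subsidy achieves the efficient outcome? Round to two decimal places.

Social marginal benefit = demand + MEB = 249.45 - 1.43Q.
Set SMB = MC: 249.45 - 1.43Q = 9.89 + 2.76Q → Q* = 57.1742.
The Pigouvian subsidy equals MEB at Q*: 10.84 + 1.27×57.1742 = 83.4512.

subsidy = £83.45 per unit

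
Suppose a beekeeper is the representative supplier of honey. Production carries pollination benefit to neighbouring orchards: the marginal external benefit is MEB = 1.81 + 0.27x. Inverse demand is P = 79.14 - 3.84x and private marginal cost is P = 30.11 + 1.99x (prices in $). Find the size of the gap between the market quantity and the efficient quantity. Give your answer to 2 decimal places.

0.73 units

Market equilibrium (private): 30.11 + 1.99x = 79.14 - 3.84x → x_m = 8.4099.
Social marginal cost = private MC − MEB = 28.30 + 1.72x.
Set SMC = demand: 28.30 + 1.72x = 79.14 - 3.84x → x* = 9.1439.
Gap = |8.4099 − 9.1439| = 0.7340.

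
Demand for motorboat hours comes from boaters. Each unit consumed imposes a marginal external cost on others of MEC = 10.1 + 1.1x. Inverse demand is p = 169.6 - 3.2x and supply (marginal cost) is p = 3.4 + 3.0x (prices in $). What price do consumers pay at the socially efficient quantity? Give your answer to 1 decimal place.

Social marginal benefit = demand − MEC = 159.5 - 4.3x.
Set SMB = MC: 159.5 - 4.3x = 3.4 + 3.0x → x* = 21.3836.
Consumer price on the demand curve at x*: 169.6 − 3.2×21.3836 = 101.1725.

P = $101.2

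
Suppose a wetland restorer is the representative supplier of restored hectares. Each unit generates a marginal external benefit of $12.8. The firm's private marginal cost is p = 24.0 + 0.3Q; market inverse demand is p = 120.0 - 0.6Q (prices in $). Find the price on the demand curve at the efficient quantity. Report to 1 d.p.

P = $47.5

Social marginal cost = private MC − MEB = 11.2 + 0.3Q.
Set SMC = demand: 11.2 + 0.3Q = 120.0 - 0.6Q → Q* = 120.8889.
Consumer price on the demand curve at Q*: 120.0 − 0.6×120.8889 = 47.4667.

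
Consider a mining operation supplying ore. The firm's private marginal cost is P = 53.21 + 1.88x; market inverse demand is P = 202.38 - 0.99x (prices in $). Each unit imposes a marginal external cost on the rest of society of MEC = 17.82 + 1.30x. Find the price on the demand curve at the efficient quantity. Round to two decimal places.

P = $171.20

Social marginal cost = private MC + MEC = 71.03 + 3.18x.
Set SMC = demand: 71.03 + 3.18x = 202.38 - 0.99x → x* = 31.4988.
Consumer price on the demand curve at x*: 202.38 − 0.99×31.4988 = 171.1962.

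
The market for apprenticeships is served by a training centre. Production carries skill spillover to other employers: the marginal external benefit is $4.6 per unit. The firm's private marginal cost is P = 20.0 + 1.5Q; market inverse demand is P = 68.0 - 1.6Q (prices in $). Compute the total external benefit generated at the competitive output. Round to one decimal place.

Market equilibrium (private): 20.0 + 1.5Q = 68.0 - 1.6Q → Q_m = 15.4839.
Total external benefit = MEB × Q_m = 4.6 × 15.4839 = 71.2259.

$71.2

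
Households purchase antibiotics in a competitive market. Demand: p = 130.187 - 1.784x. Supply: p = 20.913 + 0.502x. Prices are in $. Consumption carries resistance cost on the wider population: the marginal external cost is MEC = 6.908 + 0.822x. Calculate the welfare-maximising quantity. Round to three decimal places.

Social marginal benefit = demand − MEC = 123.279 - 2.606x.
Set SMB = MC: 123.279 - 2.606x = 20.913 + 0.502x → x* = 32.9363.

x* = 32.936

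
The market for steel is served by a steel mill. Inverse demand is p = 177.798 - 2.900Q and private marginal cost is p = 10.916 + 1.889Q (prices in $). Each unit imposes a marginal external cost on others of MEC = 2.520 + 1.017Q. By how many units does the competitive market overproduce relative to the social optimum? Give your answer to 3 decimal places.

Market equilibrium (private): 10.916 + 1.889Q = 177.798 - 2.900Q → Q_m = 34.8469.
Social marginal cost = private MC + MEC = 13.436 + 2.906Q.
Set SMC = demand: 13.436 + 2.906Q = 177.798 - 2.900Q → Q* = 28.3090.
Gap = |34.8469 − 28.3090| = 6.5379.

6.538 units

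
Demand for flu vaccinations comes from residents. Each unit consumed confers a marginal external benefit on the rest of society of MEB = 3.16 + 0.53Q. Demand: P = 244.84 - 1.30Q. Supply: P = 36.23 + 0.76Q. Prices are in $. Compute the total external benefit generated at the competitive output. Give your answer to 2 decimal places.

$3037.58

Market equilibrium (private): 36.23 + 0.76Q = 244.84 - 1.30Q → Q_m = 101.2670.
Total external benefit = ∫₀^{Q_m} (3.16 + 0.53Q) dQ = 3.16×101.2670 + ½×0.53×101.2670² = 3037.5801.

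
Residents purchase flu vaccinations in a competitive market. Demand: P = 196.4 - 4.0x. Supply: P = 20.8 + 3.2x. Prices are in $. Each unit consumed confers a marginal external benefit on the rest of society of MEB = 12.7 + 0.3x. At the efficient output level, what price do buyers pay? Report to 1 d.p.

Social marginal benefit = demand + MEB = 209.1 - 3.7x.
Set SMB = MC: 209.1 - 3.7x = 20.8 + 3.2x → x* = 27.2899.
Consumer price on the demand curve at x*: 196.4 − 4.0×27.2899 = 87.2404.

P = $87.2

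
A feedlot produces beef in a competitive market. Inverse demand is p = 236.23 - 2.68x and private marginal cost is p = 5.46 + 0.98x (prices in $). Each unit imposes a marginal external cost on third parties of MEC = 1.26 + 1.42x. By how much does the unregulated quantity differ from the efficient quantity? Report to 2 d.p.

Market equilibrium (private): 5.46 + 0.98x = 236.23 - 2.68x → x_m = 63.0519.
Social marginal cost = private MC + MEC = 6.72 + 2.40x.
Set SMC = demand: 6.72 + 2.40x = 236.23 - 2.68x → x* = 45.1791.
Gap = |63.0519 − 45.1791| = 17.8728.

17.87 units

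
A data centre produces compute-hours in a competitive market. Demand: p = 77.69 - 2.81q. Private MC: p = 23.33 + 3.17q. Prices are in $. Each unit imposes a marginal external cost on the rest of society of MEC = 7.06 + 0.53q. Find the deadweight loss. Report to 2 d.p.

DWL = $10.84

Market equilibrium (private): 23.33 + 3.17q = 77.69 - 2.81q → q_m = 9.0903.
Social marginal cost = private MC + MEC = 30.39 + 3.70q.
Set SMC = demand: 30.39 + 3.70q = 77.69 - 2.81q → q* = 7.2657.
The loss is the area between SMC and demand from q* to q_m; with linear curves that's a triangle of height MEC(q_m).
DWL = ½ × 1.8246 × 11.8779 = 10.8362.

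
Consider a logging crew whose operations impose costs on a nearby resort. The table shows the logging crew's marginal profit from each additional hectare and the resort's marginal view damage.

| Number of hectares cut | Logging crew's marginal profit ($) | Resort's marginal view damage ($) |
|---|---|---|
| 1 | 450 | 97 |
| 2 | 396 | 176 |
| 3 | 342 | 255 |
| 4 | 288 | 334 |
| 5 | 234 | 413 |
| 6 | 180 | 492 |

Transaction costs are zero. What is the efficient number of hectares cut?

Bargaining reaches the level where marginal profit last exceeds marginal view damage.
That holds through level 3 (342 ≥ 255) but not at 4 (288 < 334).

3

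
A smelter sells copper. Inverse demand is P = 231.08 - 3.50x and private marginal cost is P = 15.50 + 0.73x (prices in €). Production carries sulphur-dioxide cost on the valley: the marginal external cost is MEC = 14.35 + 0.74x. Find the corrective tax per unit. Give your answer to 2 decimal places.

Social marginal cost = private MC + MEC = 29.85 + 1.47x.
Set SMC = demand: 29.85 + 1.47x = 231.08 - 3.50x → x* = 40.4889.
The Pigouvian tax equals MEC at x*: 14.35 + 0.74×40.4889 = 44.3118.

tax = €44.31 per unit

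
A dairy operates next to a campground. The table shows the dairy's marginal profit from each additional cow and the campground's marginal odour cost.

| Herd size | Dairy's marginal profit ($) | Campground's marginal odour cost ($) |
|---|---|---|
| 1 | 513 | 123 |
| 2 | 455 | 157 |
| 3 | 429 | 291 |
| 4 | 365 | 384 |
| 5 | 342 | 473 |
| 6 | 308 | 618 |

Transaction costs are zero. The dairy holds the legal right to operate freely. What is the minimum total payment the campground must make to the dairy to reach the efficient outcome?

$1015

Left alone the dairy would choose level 6 (marginal profit stays positive).
Efficient level: k* = 3 (marginal profit ≥ marginal odour cost through 3).
The campground must at least cover the dairy's forgone profit from cutting 6→3: 365 + 342 + 308 = 1015.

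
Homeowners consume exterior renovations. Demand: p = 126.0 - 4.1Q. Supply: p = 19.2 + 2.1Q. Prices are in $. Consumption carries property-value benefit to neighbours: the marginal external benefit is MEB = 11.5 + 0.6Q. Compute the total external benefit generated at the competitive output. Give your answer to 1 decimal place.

Market equilibrium (private): 19.2 + 2.1Q = 126.0 - 4.1Q → Q_m = 17.2258.
Total external benefit = ∫₀^{Q_m} (11.5 + 0.6Q) dQ = 11.5×17.2258 + ½×0.6×17.2258² = 287.1152.

$287.1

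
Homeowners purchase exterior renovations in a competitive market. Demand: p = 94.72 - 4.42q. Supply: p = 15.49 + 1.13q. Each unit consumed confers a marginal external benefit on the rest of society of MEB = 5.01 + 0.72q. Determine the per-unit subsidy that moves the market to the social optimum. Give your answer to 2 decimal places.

Social marginal benefit = demand + MEB = 99.73 - 3.70q.
Set SMB = MC: 99.73 - 3.70q = 15.49 + 1.13q → q* = 17.4410.
The Pigouvian subsidy equals MEB at q*: 5.01 + 0.72×17.4410 = 17.5675.

subsidy = 17.57 per unit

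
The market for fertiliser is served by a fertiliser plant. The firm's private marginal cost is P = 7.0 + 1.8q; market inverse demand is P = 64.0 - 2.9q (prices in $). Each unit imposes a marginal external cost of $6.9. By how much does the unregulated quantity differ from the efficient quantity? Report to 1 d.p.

1.5 units

Market equilibrium (private): 7.0 + 1.8q = 64.0 - 2.9q → q_m = 12.1277.
Social marginal cost = private MC + MEC = 13.9 + 1.8q.
Set SMC = demand: 13.9 + 1.8q = 64.0 - 2.9q → q* = 10.6596.
Gap = |12.1277 − 10.6596| = 1.4681.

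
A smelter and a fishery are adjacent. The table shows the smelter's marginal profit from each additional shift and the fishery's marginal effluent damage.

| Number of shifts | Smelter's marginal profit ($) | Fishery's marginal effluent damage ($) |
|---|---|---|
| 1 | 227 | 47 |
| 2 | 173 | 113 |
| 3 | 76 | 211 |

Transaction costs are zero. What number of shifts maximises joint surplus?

2

Bargaining reaches the level where marginal profit last exceeds marginal effluent damage.
That holds through level 2 (173 ≥ 113) but not at 3 (76 < 211).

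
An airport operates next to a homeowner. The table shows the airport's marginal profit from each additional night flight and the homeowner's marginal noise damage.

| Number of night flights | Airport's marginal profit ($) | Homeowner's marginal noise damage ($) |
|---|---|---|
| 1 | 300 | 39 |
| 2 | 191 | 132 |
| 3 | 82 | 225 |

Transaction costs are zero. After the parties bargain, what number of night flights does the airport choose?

Bargaining reaches the level where marginal profit last exceeds marginal noise damage.
That holds through level 2 (191 ≥ 132) but not at 3 (82 < 225).

2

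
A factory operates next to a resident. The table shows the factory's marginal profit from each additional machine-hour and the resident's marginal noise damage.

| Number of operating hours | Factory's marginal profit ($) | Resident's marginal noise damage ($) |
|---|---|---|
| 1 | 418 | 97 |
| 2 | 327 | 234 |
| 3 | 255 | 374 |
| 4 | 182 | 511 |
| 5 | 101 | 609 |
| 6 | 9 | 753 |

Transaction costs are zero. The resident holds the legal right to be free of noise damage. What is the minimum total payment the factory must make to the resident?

$331

Efficient level: marginal profit ≥ marginal noise damage through level 2, so k* = 2.
With the resident holding the right, the factory must at least compensate total damage at k*: 97 + 234 = 331.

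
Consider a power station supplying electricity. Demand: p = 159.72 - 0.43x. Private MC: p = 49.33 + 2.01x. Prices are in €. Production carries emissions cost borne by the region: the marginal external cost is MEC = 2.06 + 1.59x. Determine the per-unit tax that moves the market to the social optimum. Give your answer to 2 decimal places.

tax = €44.80 per unit

Social marginal cost = private MC + MEC = 51.39 + 3.60x.
Set SMC = demand: 51.39 + 3.60x = 159.72 - 0.43x → x* = 26.8809.
The Pigouvian tax equals MEC at x*: 2.06 + 1.59×26.8809 = 44.8006.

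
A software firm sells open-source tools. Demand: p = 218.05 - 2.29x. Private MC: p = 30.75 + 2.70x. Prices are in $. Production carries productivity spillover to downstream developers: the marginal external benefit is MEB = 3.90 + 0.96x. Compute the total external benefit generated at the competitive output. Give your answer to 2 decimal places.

Market equilibrium (private): 30.75 + 2.70x = 218.05 - 2.29x → x_m = 37.5351.
Total external benefit = ∫₀^{x_m} (3.90 + 0.96x) dx = 3.90×37.5351 + ½×0.96×37.5351² = 822.6511.

$822.65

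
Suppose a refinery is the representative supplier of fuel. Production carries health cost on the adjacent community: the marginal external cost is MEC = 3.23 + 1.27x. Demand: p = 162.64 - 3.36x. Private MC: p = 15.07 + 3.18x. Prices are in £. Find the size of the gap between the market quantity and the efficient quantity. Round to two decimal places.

Market equilibrium (private): 15.07 + 3.18x = 162.64 - 3.36x → x_m = 22.5642.
Social marginal cost = private MC + MEC = 18.30 + 4.45x.
Set SMC = demand: 18.30 + 4.45x = 162.64 - 3.36x → x* = 18.4814.
Gap = |22.5642 − 18.4814| = 4.0828.

4.08 units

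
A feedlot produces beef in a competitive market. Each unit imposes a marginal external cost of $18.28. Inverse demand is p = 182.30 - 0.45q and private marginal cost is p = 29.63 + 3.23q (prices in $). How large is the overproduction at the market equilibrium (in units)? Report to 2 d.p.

4.97 units

Market equilibrium (private): 29.63 + 3.23q = 182.30 - 0.45q → q_m = 41.4864.
Social marginal cost = private MC + MEC = 47.91 + 3.23q.
Set SMC = demand: 47.91 + 3.23q = 182.30 - 0.45q → q* = 36.5190.
Gap = |41.4864 − 36.5190| = 4.9674.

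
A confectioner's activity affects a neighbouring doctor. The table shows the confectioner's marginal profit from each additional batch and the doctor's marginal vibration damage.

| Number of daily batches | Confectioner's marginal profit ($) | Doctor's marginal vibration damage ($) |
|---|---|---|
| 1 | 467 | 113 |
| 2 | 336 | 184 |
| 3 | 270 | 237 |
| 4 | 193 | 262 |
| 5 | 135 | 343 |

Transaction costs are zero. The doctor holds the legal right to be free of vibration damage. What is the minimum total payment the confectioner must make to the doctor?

$534

Efficient level: marginal profit ≥ marginal vibration damage through level 3, so k* = 3.
With the doctor holding the right, the confectioner must at least compensate total damage at k*: 113 + 184 + 237 = 534.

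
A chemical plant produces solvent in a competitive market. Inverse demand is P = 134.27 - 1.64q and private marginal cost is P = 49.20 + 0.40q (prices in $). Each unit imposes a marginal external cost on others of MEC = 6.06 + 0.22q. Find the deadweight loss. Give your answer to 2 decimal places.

DWL = $51.35

Market equilibrium (private): 49.20 + 0.40q = 134.27 - 1.64q → q_m = 41.7010.
Social marginal cost = private MC + MEC = 55.26 + 0.62q.
Set SMC = demand: 55.26 + 0.62q = 134.27 - 1.64q → q* = 34.9602.
Height of the DWL triangle at q_m is SMC(q_m) − demand(q_m) = MEC(q_m) = 15.2342.
DWL = ½ × 6.7408 × 15.2342 = 51.3453.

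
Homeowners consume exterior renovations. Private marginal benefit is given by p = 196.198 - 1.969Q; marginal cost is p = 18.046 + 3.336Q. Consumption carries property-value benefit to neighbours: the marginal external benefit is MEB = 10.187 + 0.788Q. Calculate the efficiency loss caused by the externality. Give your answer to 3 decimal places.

DWL = 148.682

Market equilibrium (private): 18.046 + 3.336Q = 196.198 - 1.969Q → Q_m = 33.5819.
Social marginal benefit = demand + MEB = 206.385 - 1.181Q.
Set SMB = MC: 206.385 - 1.181Q = 18.046 + 3.336Q → Q* = 41.6956.
The welfare-loss triangle has base |Q_m − Q*| and height MEB(Q_m) (the vertical gap between SMB and MC is zero at Q* and MEB at Q_m).
DWL = ½ × 8.1137 × 36.6495 = 148.6815.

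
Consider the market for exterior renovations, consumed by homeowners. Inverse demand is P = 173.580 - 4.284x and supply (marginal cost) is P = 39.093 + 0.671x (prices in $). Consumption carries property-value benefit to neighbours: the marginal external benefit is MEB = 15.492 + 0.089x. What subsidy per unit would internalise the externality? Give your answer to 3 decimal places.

subsidy = $18.235 per unit

Social marginal benefit = demand + MEB = 189.072 - 4.195x.
Set SMB = MC: 189.072 - 4.195x = 39.093 + 0.671x → x* = 30.8218.
The Pigouvian subsidy equals MEB at x*: 15.492 + 0.089×30.8218 = 18.2351.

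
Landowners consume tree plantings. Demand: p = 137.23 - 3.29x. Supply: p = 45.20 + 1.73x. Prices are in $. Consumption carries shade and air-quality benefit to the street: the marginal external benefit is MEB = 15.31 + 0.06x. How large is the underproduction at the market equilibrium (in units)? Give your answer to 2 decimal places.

3.31 units

Market equilibrium (private): 45.20 + 1.73x = 137.23 - 3.29x → x_m = 18.3327.
Social marginal benefit = demand + MEB = 152.54 - 3.23x.
Set SMB = MC: 152.54 - 3.23x = 45.20 + 1.73x → x* = 21.6411.
Gap = |18.3327 − 21.6411| = 3.3084.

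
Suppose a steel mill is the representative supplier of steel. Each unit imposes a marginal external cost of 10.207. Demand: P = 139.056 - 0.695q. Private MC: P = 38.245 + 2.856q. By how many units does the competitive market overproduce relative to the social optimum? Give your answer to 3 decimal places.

2.874 units

Market equilibrium (private): 38.245 + 2.856q = 139.056 - 0.695q → q_m = 28.3895.
Social marginal cost = private MC + MEC = 48.452 + 2.856q.
Set SMC = demand: 48.452 + 2.856q = 139.056 - 0.695q → q* = 25.5151.
Gap = |28.3895 − 25.5151| = 2.8744.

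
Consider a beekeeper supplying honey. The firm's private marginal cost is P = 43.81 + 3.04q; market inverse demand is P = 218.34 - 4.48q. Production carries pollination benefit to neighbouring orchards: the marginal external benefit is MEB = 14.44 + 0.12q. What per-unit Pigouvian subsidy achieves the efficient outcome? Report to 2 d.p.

Social marginal cost = private MC − MEB = 29.37 + 2.92q.
Set SMC = demand: 29.37 + 2.92q = 218.34 - 4.48q → q* = 25.5365.
The Pigouvian subsidy equals MEB at q*: 14.44 + 0.12×25.5365 = 17.5044.

subsidy = 17.50 per unit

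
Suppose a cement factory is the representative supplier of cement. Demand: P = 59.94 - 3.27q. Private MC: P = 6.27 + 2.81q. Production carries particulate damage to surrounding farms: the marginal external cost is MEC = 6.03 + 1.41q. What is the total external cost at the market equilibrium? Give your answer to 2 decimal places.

108.16

Market equilibrium (private): 6.27 + 2.81q = 59.94 - 3.27q → q_m = 8.8273.
Total external cost = ∫₀^{q_m} (6.03 + 1.41q) dq = 6.03×8.8273 + ½×1.41×8.8273² = 108.1631.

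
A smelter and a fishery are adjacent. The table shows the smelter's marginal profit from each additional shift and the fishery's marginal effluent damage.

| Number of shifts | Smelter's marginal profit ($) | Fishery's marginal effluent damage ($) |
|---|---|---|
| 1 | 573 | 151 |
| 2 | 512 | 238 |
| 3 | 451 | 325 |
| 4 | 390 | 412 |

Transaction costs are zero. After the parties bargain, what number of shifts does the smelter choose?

Bargaining reaches the level where marginal profit last exceeds marginal effluent damage.
That holds through level 3 (451 ≥ 325) but not at 4 (390 < 412).

3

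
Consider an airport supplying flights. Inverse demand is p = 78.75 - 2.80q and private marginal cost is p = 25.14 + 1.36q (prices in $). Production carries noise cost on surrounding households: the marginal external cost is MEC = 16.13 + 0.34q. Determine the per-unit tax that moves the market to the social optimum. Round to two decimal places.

tax = $18.96 per unit

Social marginal cost = private MC + MEC = 41.27 + 1.70q.
Set SMC = demand: 41.27 + 1.70q = 78.75 - 2.80q → q* = 8.3289.
The Pigouvian tax equals MEC at q*: 16.13 + 0.34×8.3289 = 18.9618.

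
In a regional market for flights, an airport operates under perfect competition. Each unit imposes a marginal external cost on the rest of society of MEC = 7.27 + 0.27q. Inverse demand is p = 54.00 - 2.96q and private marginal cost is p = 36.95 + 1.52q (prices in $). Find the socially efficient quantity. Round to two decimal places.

Social marginal cost = private MC + MEC = 44.22 + 1.79q.
Set SMC = demand: 44.22 + 1.79q = 54.00 - 2.96q → q* = 2.0589.

q* = 2.06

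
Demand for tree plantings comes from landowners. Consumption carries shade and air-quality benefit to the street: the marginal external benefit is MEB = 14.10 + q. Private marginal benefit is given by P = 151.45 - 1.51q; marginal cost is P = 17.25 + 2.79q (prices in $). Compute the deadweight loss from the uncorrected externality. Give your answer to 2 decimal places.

Market equilibrium (private): 17.25 + 2.79q = 151.45 - 1.51q → q_m = 31.2093.
Social marginal benefit = demand + MEB = 165.55 - 0.51q.
Set SMB = MC: 165.55 - 0.51q = 17.25 + 2.79q → q* = 44.9394.
The loss is the area between SMB and MC from q* to q_m; with linear curves that's a triangle of height MEB(q_m).
DWL = ½ × 13.7301 × 45.3093 = 311.0506.

DWL = $311.05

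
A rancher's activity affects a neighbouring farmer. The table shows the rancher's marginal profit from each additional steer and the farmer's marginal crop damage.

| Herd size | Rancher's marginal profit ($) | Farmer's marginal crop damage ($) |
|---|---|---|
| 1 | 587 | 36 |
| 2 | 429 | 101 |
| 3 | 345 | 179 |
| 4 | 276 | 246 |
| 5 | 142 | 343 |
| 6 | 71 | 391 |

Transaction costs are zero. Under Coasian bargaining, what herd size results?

Bargaining reaches the level where marginal profit last exceeds marginal crop damage.
That holds through level 4 (276 ≥ 246) but not at 5 (142 < 343).

4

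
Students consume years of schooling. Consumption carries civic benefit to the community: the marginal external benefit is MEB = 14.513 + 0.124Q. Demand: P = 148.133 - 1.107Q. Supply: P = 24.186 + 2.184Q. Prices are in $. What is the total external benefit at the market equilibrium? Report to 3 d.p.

Market equilibrium (private): 24.186 + 2.184Q = 148.133 - 1.107Q → Q_m = 37.6624.
Total external benefit = ∫₀^{Q_m} (14.513 + 0.124Q) dQ = 14.513×37.6624 + ½×0.124×37.6624² = 634.5387.

$634.539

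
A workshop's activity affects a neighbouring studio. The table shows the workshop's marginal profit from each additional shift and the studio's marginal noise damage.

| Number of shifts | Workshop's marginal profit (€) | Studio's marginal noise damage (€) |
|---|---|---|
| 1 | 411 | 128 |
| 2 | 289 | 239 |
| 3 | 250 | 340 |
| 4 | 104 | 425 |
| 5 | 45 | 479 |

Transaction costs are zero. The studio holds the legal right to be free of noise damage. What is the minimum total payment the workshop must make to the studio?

Efficient level: marginal profit ≥ marginal noise damage through level 2, so k* = 2.
With the studio holding the right, the workshop must at least compensate total damage at k*: 128 + 239 = 367.

€367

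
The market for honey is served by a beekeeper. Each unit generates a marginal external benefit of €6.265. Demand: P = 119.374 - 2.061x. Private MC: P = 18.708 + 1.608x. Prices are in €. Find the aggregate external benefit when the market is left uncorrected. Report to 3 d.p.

Market equilibrium (private): 18.708 + 1.608x = 119.374 - 2.061x → x_m = 27.4369.
Total external benefit = MEB × x_m = 6.265 × 27.4369 = 171.8922.

€171.892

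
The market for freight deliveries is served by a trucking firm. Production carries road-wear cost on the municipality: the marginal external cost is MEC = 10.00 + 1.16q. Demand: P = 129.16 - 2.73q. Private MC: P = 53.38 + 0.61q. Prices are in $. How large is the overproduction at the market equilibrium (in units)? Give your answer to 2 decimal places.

Market equilibrium (private): 53.38 + 0.61q = 129.16 - 2.73q → q_m = 22.6886.
Social marginal cost = private MC + MEC = 63.38 + 1.77q.
Set SMC = demand: 63.38 + 1.77q = 129.16 - 2.73q → q* = 14.6178.
Gap = |22.6886 − 14.6178| = 8.0708.

8.07 units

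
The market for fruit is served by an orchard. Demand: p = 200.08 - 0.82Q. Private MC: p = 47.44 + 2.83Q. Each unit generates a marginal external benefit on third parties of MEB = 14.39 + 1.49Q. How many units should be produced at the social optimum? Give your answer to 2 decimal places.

Social marginal cost = private MC − MEB = 33.05 + 1.34Q.
Set SMC = demand: 33.05 + 1.34Q = 200.08 - 0.82Q → Q* = 77.3287.

Q* = 77.33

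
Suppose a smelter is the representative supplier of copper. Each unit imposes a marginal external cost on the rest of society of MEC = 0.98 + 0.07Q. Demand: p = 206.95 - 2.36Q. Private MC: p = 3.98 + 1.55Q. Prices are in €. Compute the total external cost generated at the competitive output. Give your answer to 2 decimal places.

€145.19

Market equilibrium (private): 3.98 + 1.55Q = 206.95 - 2.36Q → Q_m = 51.9105.
Total external cost = ∫₀^{Q_m} (0.98 + 0.07Q) dQ = 0.98×51.9105 + ½×0.07×51.9105² = 145.1868.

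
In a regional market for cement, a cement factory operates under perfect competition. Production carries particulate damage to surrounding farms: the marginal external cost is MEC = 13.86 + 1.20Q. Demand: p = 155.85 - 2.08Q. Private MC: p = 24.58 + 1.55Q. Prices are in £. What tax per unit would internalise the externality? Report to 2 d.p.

Social marginal cost = private MC + MEC = 38.44 + 2.75Q.
Set SMC = demand: 38.44 + 2.75Q = 155.85 - 2.08Q → Q* = 24.3085.
The Pigouvian tax equals MEC at Q*: 13.86 + 1.20×24.3085 = 43.0302.

tax = £43.03 per unit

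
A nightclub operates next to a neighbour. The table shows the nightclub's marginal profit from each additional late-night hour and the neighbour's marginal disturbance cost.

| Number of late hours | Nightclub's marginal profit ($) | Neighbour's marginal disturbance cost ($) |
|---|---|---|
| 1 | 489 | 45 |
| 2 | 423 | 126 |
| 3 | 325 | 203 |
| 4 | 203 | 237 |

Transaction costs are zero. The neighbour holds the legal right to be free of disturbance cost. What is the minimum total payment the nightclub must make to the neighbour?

Efficient level: marginal profit ≥ marginal disturbance cost through level 3, so k* = 3.
With the neighbour holding the right, the nightclub must at least compensate total damage at k*: 45 + 126 + 203 = 374.

$374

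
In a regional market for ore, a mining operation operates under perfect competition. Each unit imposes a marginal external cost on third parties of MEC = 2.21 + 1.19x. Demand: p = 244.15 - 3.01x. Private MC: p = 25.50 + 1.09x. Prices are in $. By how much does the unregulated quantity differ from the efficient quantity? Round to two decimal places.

Market equilibrium (private): 25.50 + 1.09x = 244.15 - 3.01x → x_m = 53.3293.
Social marginal cost = private MC + MEC = 27.71 + 2.28x.
Set SMC = demand: 27.71 + 2.28x = 244.15 - 3.01x → x* = 40.9149.
Gap = |53.3293 − 40.9149| = 12.4144.

12.41 units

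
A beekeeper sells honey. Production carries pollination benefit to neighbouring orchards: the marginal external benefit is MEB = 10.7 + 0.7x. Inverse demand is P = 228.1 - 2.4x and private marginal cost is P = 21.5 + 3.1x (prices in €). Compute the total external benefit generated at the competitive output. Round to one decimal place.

Market equilibrium (private): 21.5 + 3.1x = 228.1 - 2.4x → x_m = 37.5636.
Total external benefit = ∫₀^{x_m} (10.7 + 0.7x) dx = 10.7×37.5636 + ½×0.7×37.5636² = 895.7889.

€895.8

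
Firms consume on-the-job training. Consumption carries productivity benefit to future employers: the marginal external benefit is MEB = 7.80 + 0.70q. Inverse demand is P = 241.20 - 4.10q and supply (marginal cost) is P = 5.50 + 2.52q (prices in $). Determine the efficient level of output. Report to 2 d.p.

Social marginal benefit = demand + MEB = 249.00 - 3.40q.
Set SMB = MC: 249.00 - 3.40q = 5.50 + 2.52q → q* = 41.1318.

q* = 41.13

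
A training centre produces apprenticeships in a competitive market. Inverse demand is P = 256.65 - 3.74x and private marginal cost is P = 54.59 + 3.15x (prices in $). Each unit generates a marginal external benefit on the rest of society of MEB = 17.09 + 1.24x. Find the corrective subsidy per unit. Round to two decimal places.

subsidy = $65.19 per unit

Social marginal cost = private MC − MEB = 37.50 + 1.91x.
Set SMC = demand: 37.50 + 1.91x = 256.65 - 3.74x → x* = 38.7876.
The Pigouvian subsidy equals MEB at x*: 17.09 + 1.24×38.7876 = 65.1866.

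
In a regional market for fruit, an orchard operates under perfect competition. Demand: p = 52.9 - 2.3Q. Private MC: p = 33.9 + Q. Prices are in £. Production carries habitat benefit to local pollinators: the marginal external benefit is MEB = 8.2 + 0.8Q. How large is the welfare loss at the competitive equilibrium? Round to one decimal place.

Market equilibrium (private): 33.9 + Q = 52.9 - 2.3Q → Q_m = 5.7576.
Social marginal cost = private MC − MEB = 25.7 + 0.2Q.
Set SMC = demand: 25.7 + 0.2Q = 52.9 - 2.3Q → Q* = 10.8800.
Between Q* and Q_m the wedge demand − SMC runs linearly from 0 to MEB(Q_m), so the loss is a triangle.
DWL = ½ × 5.1224 × 12.8061 = 32.7990.

DWL = £32.8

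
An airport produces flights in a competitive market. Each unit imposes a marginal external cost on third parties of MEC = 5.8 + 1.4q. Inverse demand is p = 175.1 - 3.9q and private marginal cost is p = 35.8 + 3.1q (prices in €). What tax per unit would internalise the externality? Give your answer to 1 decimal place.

Social marginal cost = private MC + MEC = 41.6 + 4.5q.
Set SMC = demand: 41.6 + 4.5q = 175.1 - 3.9q → q* = 15.8929.
The Pigouvian tax equals MEC at q*: 5.8 + 1.4×15.8929 = 28.0501.

tax = €28.1 per unit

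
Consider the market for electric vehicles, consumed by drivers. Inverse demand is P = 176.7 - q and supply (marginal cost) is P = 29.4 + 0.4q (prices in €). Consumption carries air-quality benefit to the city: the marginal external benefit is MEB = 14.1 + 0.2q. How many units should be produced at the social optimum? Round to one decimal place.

q* = 134.5

Social marginal benefit = demand + MEB = 190.8 - 0.8q.
Set SMB = MC: 190.8 - 0.8q = 29.4 + 0.4q → q* = 134.5000.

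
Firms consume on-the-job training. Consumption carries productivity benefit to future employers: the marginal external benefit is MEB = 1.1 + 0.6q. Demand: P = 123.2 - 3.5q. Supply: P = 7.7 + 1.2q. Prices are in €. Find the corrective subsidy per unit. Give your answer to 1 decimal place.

Social marginal benefit = demand + MEB = 124.3 - 2.9q.
Set SMB = MC: 124.3 - 2.9q = 7.7 + 1.2q → q* = 28.4390.
The Pigouvian subsidy equals MEB at q*: 1.1 + 0.6×28.4390 = 18.1634.

subsidy = €18.2 per unit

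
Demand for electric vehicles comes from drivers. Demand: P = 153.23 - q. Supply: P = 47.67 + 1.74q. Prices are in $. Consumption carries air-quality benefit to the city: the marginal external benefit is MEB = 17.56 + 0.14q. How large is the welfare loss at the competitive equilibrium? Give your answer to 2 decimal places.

DWL = $101.32

Market equilibrium (private): 47.67 + 1.74q = 153.23 - q → q_m = 38.5255.
Social marginal benefit = demand + MEB = 170.79 - 0.86q.
Set SMB = MC: 170.79 - 0.86q = 47.67 + 1.74q → q* = 47.3538.
The loss is the area between SMB and MC from q* to q_m; with linear curves that's a triangle of height MEB(q_m).
DWL = ½ × 8.8283 × 22.9536 = 101.3206.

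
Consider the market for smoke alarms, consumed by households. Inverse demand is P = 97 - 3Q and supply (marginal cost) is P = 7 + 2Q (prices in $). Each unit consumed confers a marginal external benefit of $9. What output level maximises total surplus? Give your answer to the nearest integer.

Social marginal benefit = demand + MEB = 106 - 3Q.
Set SMB = MC: 106 - 3Q = 7 + 2Q → Q* = 19.8000.

Q* = 20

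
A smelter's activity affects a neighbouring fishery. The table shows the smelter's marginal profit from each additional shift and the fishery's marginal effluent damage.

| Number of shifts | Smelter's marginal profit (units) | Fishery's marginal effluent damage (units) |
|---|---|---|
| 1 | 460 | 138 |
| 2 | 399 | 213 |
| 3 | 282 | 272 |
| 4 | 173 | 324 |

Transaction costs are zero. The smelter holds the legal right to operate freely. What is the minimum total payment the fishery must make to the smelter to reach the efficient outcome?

Left alone the smelter would choose level 4 (marginal profit stays positive).
Efficient level: k* = 3 (marginal profit ≥ marginal effluent damage through 3).
The fishery must at least cover the smelter's forgone profit from cutting 4→3: 173 = 173.

173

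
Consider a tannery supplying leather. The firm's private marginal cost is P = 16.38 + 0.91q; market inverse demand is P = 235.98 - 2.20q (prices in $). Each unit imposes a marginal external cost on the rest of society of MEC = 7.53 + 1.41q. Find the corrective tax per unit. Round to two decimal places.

Social marginal cost = private MC + MEC = 23.91 + 2.32q.
Set SMC = demand: 23.91 + 2.32q = 235.98 - 2.20q → q* = 46.9181.
The Pigouvian tax equals MEC at q*: 7.53 + 1.41×46.9181 = 73.6845.

tax = $73.68 per unit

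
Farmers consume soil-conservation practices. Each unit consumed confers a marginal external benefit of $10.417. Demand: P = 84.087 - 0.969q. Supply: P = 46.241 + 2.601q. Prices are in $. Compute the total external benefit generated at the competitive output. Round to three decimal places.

Market equilibrium (private): 46.241 + 2.601q = 84.087 - 0.969q → q_m = 10.6011.
Total external benefit = MEB × q_m = 10.417 × 10.6011 = 110.4317.

$110.432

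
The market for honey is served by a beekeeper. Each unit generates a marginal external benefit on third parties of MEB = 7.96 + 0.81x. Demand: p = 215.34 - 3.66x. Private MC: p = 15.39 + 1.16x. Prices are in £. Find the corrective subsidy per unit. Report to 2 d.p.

Social marginal cost = private MC − MEB = 7.43 + 0.35x.
Set SMC = demand: 7.43 + 0.35x = 215.34 - 3.66x → x* = 51.8479.
The Pigouvian subsidy equals MEB at x*: 7.96 + 0.81×51.8479 = 49.9568.

subsidy = £49.96 per unit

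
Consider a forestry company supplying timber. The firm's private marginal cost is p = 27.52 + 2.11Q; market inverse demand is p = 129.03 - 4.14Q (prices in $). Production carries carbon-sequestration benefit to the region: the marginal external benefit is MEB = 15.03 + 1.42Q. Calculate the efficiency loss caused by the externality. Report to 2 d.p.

Market equilibrium (private): 27.52 + 2.11Q = 129.03 - 4.14Q → Q_m = 16.2416.
Social marginal cost = private MC − MEB = 12.49 + 0.69Q.
Set SMC = demand: 12.49 + 0.69Q = 129.03 - 4.14Q → Q* = 24.1284.
Height of the DWL triangle at Q_m is demand(Q_m) − SMC(Q_m) = MEB(Q_m) = 38.0931.
DWL = ½ × 7.8868 × 38.0931 = 150.2163.

DWL = $150.22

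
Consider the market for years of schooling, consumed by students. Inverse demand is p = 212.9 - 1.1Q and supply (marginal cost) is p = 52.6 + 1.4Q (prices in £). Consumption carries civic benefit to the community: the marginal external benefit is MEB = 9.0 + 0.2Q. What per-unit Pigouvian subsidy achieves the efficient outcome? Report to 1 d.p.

subsidy = £23.7 per unit

Social marginal benefit = demand + MEB = 221.9 - 0.9Q.
Set SMB = MC: 221.9 - 0.9Q = 52.6 + 1.4Q → Q* = 73.6087.
The Pigouvian subsidy equals MEB at Q*: 9.0 + 0.2×73.6087 = 23.7217.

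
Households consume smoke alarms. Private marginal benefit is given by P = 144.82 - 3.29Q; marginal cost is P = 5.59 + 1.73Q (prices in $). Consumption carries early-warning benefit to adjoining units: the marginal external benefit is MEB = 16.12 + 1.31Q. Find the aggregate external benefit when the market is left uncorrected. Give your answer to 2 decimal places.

$950.94

Market equilibrium (private): 5.59 + 1.73Q = 144.82 - 3.29Q → Q_m = 27.7351.
Total external benefit = ∫₀^{Q_m} (16.12 + 1.31Q) dQ = 16.12×27.7351 + ½×1.31×27.7351² = 950.9392.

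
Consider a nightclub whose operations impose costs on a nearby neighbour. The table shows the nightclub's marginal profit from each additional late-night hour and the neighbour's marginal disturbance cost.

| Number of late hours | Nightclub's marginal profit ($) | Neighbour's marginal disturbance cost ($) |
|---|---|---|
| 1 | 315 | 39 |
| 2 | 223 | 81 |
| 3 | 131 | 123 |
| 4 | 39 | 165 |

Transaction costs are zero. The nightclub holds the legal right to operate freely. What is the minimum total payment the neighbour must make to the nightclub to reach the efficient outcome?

$39

Left alone the nightclub would choose level 4 (marginal profit stays positive).
Efficient level: k* = 3 (marginal profit ≥ marginal disturbance cost through 3).
The neighbour must at least cover the nightclub's forgone profit from cutting 4→3: 39 = 39.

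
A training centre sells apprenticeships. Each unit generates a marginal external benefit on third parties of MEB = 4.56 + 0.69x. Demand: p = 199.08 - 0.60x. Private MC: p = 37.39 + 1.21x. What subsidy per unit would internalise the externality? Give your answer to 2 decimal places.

Social marginal cost = private MC − MEB = 32.83 + 0.52x.
Set SMC = demand: 32.83 + 0.52x = 199.08 - 0.60x → x* = 148.4375.
The Pigouvian subsidy equals MEB at x*: 4.56 + 0.69×148.4375 = 106.9819.

subsidy = 106.98 per unit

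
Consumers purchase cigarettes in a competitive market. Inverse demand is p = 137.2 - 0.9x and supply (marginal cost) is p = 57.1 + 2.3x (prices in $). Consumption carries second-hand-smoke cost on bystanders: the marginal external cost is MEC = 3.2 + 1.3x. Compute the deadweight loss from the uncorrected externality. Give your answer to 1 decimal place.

DWL = $141.9

Market equilibrium (private): 57.1 + 2.3x = 137.2 - 0.9x → x_m = 25.0313.
Social marginal benefit = demand − MEC = 134.0 - 2.2x.
Set SMB = MC: 134.0 - 2.2x = 57.1 + 2.3x → x* = 17.0889.
Height of the DWL triangle at x_m is MC(x_m) − SMB(x_m) = MEC(x_m) = 35.7406.
DWL = ½ × 7.9424 × 35.7406 = 141.9331.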